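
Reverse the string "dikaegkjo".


Input: dikaegkjo
Reading characters right to left:
  Position 8: 'o'
  Position 7: 'j'
  Position 6: 'k'
  Position 5: 'g'
  Position 4: 'e'
  Position 3: 'a'
  Position 2: 'k'
  Position 1: 'i'
  Position 0: 'd'
Reversed: ojkgeakid

ojkgeakid


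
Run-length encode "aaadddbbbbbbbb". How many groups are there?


Input: aaadddbbbbbbbb
Scanning for consecutive runs:
  Group 1: 'a' x 3 (positions 0-2)
  Group 2: 'd' x 3 (positions 3-5)
  Group 3: 'b' x 8 (positions 6-13)
Total groups: 3

3


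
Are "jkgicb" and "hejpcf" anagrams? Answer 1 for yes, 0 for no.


Strings: "jkgicb", "hejpcf"
Sorted first:  bcgijk
Sorted second: cefhjp
Differ at position 0: 'b' vs 'c' => not anagrams

0


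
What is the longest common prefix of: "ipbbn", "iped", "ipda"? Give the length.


Words: ipbbn, iped, ipda
  Position 0: all 'i' => match
  Position 1: all 'p' => match
  Position 2: ('b', 'e', 'd') => mismatch, stop
LCP = "ip" (length 2)

2


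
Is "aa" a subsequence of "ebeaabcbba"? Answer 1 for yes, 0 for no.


Check if "aa" is a subsequence of "ebeaabcbba"
Greedy scan:
  Position 0 ('e'): no match needed
  Position 1 ('b'): no match needed
  Position 2 ('e'): no match needed
  Position 3 ('a'): matches sub[0] = 'a'
  Position 4 ('a'): matches sub[1] = 'a'
  Position 5 ('b'): no match needed
  Position 6 ('c'): no match needed
  Position 7 ('b'): no match needed
  Position 8 ('b'): no match needed
  Position 9 ('a'): no match needed
All 2 characters matched => is a subsequence

1


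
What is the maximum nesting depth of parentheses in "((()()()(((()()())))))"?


Input: "((()()()(((()()())))))"
Tracking depth:
  Position 0 '(': depth becomes 1
  Position 1 '(': depth becomes 2
  Position 2 '(': depth becomes 3
  Position 3 ')': depth becomes 2
  Position 4 '(': depth becomes 3
  Position 5 ')': depth becomes 2
  Position 6 '(': depth becomes 3
  Position 7 ')': depth becomes 2
  Position 8 '(': depth becomes 3
  Position 9 '(': depth becomes 4
  Position 10 '(': depth becomes 5
  Position 11 '(': depth becomes 6
  Position 12 ')': depth becomes 5
  Position 13 '(': depth becomes 6
  Position 14 ')': depth becomes 5
  Position 15 '(': depth becomes 6
  Position 16 ')': depth becomes 5
  Position 17 ')': depth becomes 4
  Position 18 ')': depth becomes 3
  Position 19 ')': depth becomes 2
  Position 20 ')': depth becomes 1
  Position 21 ')': depth becomes 0
Maximum depth reached: 6

6


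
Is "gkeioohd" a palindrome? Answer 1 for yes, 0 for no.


Input: gkeioohd
Reversed: dhooiekg
  Compare pos 0 ('g') with pos 7 ('d'): MISMATCH
  Compare pos 1 ('k') with pos 6 ('h'): MISMATCH
  Compare pos 2 ('e') with pos 5 ('o'): MISMATCH
  Compare pos 3 ('i') with pos 4 ('o'): MISMATCH
Result: not a palindrome

0


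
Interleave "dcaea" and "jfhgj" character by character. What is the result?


Interleaving "dcaea" and "jfhgj":
  Position 0: 'd' from first, 'j' from second => "dj"
  Position 1: 'c' from first, 'f' from second => "cf"
  Position 2: 'a' from first, 'h' from second => "ah"
  Position 3: 'e' from first, 'g' from second => "eg"
  Position 4: 'a' from first, 'j' from second => "aj"
Result: djcfahegaj

djcfahegaj


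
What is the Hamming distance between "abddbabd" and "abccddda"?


Comparing "abddbabd" and "abccddda" position by position:
  Position 0: 'a' vs 'a' => same
  Position 1: 'b' vs 'b' => same
  Position 2: 'd' vs 'c' => differ
  Position 3: 'd' vs 'c' => differ
  Position 4: 'b' vs 'd' => differ
  Position 5: 'a' vs 'd' => differ
  Position 6: 'b' vs 'd' => differ
  Position 7: 'd' vs 'a' => differ
Total differences (Hamming distance): 6

6


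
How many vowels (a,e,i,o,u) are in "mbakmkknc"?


Input: mbakmkknc
Checking each character:
  'm' at position 0: consonant
  'b' at position 1: consonant
  'a' at position 2: vowel (running total: 1)
  'k' at position 3: consonant
  'm' at position 4: consonant
  'k' at position 5: consonant
  'k' at position 6: consonant
  'n' at position 7: consonant
  'c' at position 8: consonant
Total vowels: 1

1


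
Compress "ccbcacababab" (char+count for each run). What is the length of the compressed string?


Input: ccbcacababab
Runs:
  'c' x 2 => "c2"
  'b' x 1 => "b1"
  'c' x 1 => "c1"
  'a' x 1 => "a1"
  'c' x 1 => "c1"
  'a' x 1 => "a1"
  'b' x 1 => "b1"
  'a' x 1 => "a1"
  'b' x 1 => "b1"
  'a' x 1 => "a1"
  'b' x 1 => "b1"
Compressed: "c2b1c1a1c1a1b1a1b1a1b1"
Compressed length: 22

22


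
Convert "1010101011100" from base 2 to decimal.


Input: "1010101011100" in base 2
Positional expansion:
  Digit '1' (value 1) x 2^12 = 4096
  Digit '0' (value 0) x 2^11 = 0
  Digit '1' (value 1) x 2^10 = 1024
  Digit '0' (value 0) x 2^9 = 0
  Digit '1' (value 1) x 2^8 = 256
  Digit '0' (value 0) x 2^7 = 0
  Digit '1' (value 1) x 2^6 = 64
  Digit '0' (value 0) x 2^5 = 0
  Digit '1' (value 1) x 2^4 = 16
  Digit '1' (value 1) x 2^3 = 8
  Digit '1' (value 1) x 2^2 = 4
  Digit '0' (value 0) x 2^1 = 0
  Digit '0' (value 0) x 2^0 = 0
Sum = 5468

5468


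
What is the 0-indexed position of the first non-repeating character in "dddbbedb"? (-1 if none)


Input: dddbbedb
Character frequencies:
  'b': 3
  'd': 4
  'e': 1
Scanning left to right for freq == 1:
  Position 0 ('d'): freq=4, skip
  Position 1 ('d'): freq=4, skip
  Position 2 ('d'): freq=4, skip
  Position 3 ('b'): freq=3, skip
  Position 4 ('b'): freq=3, skip
  Position 5 ('e'): unique! => answer = 5

5


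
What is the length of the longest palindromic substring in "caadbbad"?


Input: "caadbbad"
Checking substrings for palindromes:
  [1:3] "aa" (len 2) => palindrome
  [4:6] "bb" (len 2) => palindrome
Longest palindromic substring: "aa" with length 2

2


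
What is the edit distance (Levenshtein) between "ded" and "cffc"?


Computing edit distance: "ded" -> "cffc"
DP table:
           c    f    f    c
      0    1    2    3    4
  d   1    1    2    3    4
  e   2    2    2    3    4
  d   3    3    3    3    4
Edit distance = dp[3][4] = 4

4


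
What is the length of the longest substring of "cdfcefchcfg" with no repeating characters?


Input: "cdfcefchcfg"
Sliding window (track last position of each char):
  Position 0 ('c'): window [0,0] length 1 -- new best
  Position 1 ('d'): window [0,1] length 2 -- new best
  Position 2 ('f'): window [0,2] length 3 -- new best
  Position 3 ('c'): repeat (last at 0), move window start to 1
  Position 3 ('c'): window [1,3] length 3
  Position 4 ('e'): window [1,4] length 4 -- new best
  Position 5 ('f'): repeat (last at 2), move window start to 3
  Position 5 ('f'): window [3,5] length 3
  Position 6 ('c'): repeat (last at 3), move window start to 4
  Position 6 ('c'): window [4,6] length 3
  Position 7 ('h'): window [4,7] length 4
  Position 8 ('c'): repeat (last at 6), move window start to 7
  Position 8 ('c'): window [7,8] length 2
  Position 9 ('f'): window [7,9] length 3
  Position 10 ('g'): window [7,10] length 4
Longest substring with no repeats: "dfce" with length 4

4


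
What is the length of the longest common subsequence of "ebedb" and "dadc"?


LCS of "ebedb" and "dadc"
DP table:
           d    a    d    c
      0    0    0    0    0
  e   0    0    0    0    0
  b   0    0    0    0    0
  e   0    0    0    0    0
  d   0    1    1    1    1
  b   0    1    1    1    1
LCS length = dp[5][4] = 1

1


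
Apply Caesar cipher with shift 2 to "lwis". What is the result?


Caesar cipher: shift "lwis" by 2
  'l' (pos 11) + 2 = pos 13 = 'n'
  'w' (pos 22) + 2 = pos 24 = 'y'
  'i' (pos 8) + 2 = pos 10 = 'k'
  's' (pos 18) + 2 = pos 20 = 'u'
Result: nyku

nyku


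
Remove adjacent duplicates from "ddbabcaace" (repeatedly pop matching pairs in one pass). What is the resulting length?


Input: ddbabcaace
Stack-based adjacent duplicate removal:
  Read 'd': push. Stack: d
  Read 'd': matches stack top 'd' => pop. Stack: (empty)
  Read 'b': push. Stack: b
  Read 'a': push. Stack: ba
  Read 'b': push. Stack: bab
  Read 'c': push. Stack: babc
  Read 'a': push. Stack: babca
  Read 'a': matches stack top 'a' => pop. Stack: babc
  Read 'c': matches stack top 'c' => pop. Stack: bab
  Read 'e': push. Stack: babe
Final stack: "babe" (length 4)

4


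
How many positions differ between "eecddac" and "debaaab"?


Comparing "eecddac" and "debaaab" position by position:
  Position 0: 'e' vs 'd' => DIFFER
  Position 1: 'e' vs 'e' => same
  Position 2: 'c' vs 'b' => DIFFER
  Position 3: 'd' vs 'a' => DIFFER
  Position 4: 'd' vs 'a' => DIFFER
  Position 5: 'a' vs 'a' => same
  Position 6: 'c' vs 'b' => DIFFER
Positions that differ: 5

5


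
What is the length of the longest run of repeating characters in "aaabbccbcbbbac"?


Input: "aaabbccbcbbbac"
Scanning for longest run:
  Position 1 ('a'): continues run of 'a', length=2
  Position 2 ('a'): continues run of 'a', length=3
  Position 3 ('b'): new char, reset run to 1
  Position 4 ('b'): continues run of 'b', length=2
  Position 5 ('c'): new char, reset run to 1
  Position 6 ('c'): continues run of 'c', length=2
  Position 7 ('b'): new char, reset run to 1
  Position 8 ('c'): new char, reset run to 1
  Position 9 ('b'): new char, reset run to 1
  Position 10 ('b'): continues run of 'b', length=2
  Position 11 ('b'): continues run of 'b', length=3
  Position 12 ('a'): new char, reset run to 1
  Position 13 ('c'): new char, reset run to 1
Longest run: 'a' with length 3

3


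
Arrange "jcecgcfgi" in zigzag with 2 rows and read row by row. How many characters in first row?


Zigzag "jcecgcfgi" into 2 rows:
Placing characters:
  'j' => row 0
  'c' => row 1
  'e' => row 0
  'c' => row 1
  'g' => row 0
  'c' => row 1
  'f' => row 0
  'g' => row 1
  'i' => row 0
Rows:
  Row 0: "jegfi"
  Row 1: "cccg"
First row length: 5

5


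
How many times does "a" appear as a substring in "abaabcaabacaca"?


Searching for "a" in "abaabcaabacaca"
Scanning each position:
  Position 0: "a" => MATCH
  Position 1: "b" => no
  Position 2: "a" => MATCH
  Position 3: "a" => MATCH
  Position 4: "b" => no
  Position 5: "c" => no
  Position 6: "a" => MATCH
  Position 7: "a" => MATCH
  Position 8: "b" => no
  Position 9: "a" => MATCH
  Position 10: "c" => no
  Position 11: "a" => MATCH
  Position 12: "c" => no
  Position 13: "a" => MATCH
Total occurrences: 8

8


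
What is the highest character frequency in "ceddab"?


Input: ceddab
Character counts:
  'a': 1
  'b': 1
  'c': 1
  'd': 2
  'e': 1
Maximum frequency: 2

2


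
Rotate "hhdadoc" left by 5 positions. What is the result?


Input: "hhdadoc", rotate left by 5
First 5 characters: "hhdad"
Remaining characters: "oc"
Concatenate remaining + first: "oc" + "hhdad" = "ochhdad"

ochhdad


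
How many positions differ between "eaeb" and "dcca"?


Comparing "eaeb" and "dcca" position by position:
  Position 0: 'e' vs 'd' => DIFFER
  Position 1: 'a' vs 'c' => DIFFER
  Position 2: 'e' vs 'c' => DIFFER
  Position 3: 'b' vs 'a' => DIFFER
Positions that differ: 4

4


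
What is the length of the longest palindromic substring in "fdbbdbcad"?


Input: "fdbbdbcad"
Checking substrings for palindromes:
  [1:5] "dbbd" (len 4) => palindrome
  [3:6] "bdb" (len 3) => palindrome
  [2:4] "bb" (len 2) => palindrome
Longest palindromic substring: "dbbd" with length 4

4


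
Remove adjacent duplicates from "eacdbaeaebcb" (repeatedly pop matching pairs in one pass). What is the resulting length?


Input: eacdbaeaebcb
Stack-based adjacent duplicate removal:
  Read 'e': push. Stack: e
  Read 'a': push. Stack: ea
  Read 'c': push. Stack: eac
  Read 'd': push. Stack: eacd
  Read 'b': push. Stack: eacdb
  Read 'a': push. Stack: eacdba
  Read 'e': push. Stack: eacdbae
  Read 'a': push. Stack: eacdbaea
  Read 'e': push. Stack: eacdbaeae
  Read 'b': push. Stack: eacdbaeaeb
  Read 'c': push. Stack: eacdbaeaebc
  Read 'b': push. Stack: eacdbaeaebcb
Final stack: "eacdbaeaebcb" (length 12)

12


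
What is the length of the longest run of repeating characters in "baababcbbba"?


Input: "baababcbbba"
Scanning for longest run:
  Position 1 ('a'): new char, reset run to 1
  Position 2 ('a'): continues run of 'a', length=2
  Position 3 ('b'): new char, reset run to 1
  Position 4 ('a'): new char, reset run to 1
  Position 5 ('b'): new char, reset run to 1
  Position 6 ('c'): new char, reset run to 1
  Position 7 ('b'): new char, reset run to 1
  Position 8 ('b'): continues run of 'b', length=2
  Position 9 ('b'): continues run of 'b', length=3
  Position 10 ('a'): new char, reset run to 1
Longest run: 'b' with length 3

3


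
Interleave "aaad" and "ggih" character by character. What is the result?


Interleaving "aaad" and "ggih":
  Position 0: 'a' from first, 'g' from second => "ag"
  Position 1: 'a' from first, 'g' from second => "ag"
  Position 2: 'a' from first, 'i' from second => "ai"
  Position 3: 'd' from first, 'h' from second => "dh"
Result: agagaidh

agagaidh


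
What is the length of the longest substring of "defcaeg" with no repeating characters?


Input: "defcaeg"
Sliding window (track last position of each char):
  Position 0 ('d'): window [0,0] length 1 -- new best
  Position 1 ('e'): window [0,1] length 2 -- new best
  Position 2 ('f'): window [0,2] length 3 -- new best
  Position 3 ('c'): window [0,3] length 4 -- new best
  Position 4 ('a'): window [0,4] length 5 -- new best
  Position 5 ('e'): repeat (last at 1), move window start to 2
  Position 5 ('e'): window [2,5] length 4
  Position 6 ('g'): window [2,6] length 5
Longest substring with no repeats: "defca" with length 5

5


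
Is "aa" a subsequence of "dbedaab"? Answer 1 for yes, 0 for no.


Check if "aa" is a subsequence of "dbedaab"
Greedy scan:
  Position 0 ('d'): no match needed
  Position 1 ('b'): no match needed
  Position 2 ('e'): no match needed
  Position 3 ('d'): no match needed
  Position 4 ('a'): matches sub[0] = 'a'
  Position 5 ('a'): matches sub[1] = 'a'
  Position 6 ('b'): no match needed
All 2 characters matched => is a subsequence

1


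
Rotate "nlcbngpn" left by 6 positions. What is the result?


Input: "nlcbngpn", rotate left by 6
First 6 characters: "nlcbng"
Remaining characters: "pn"
Concatenate remaining + first: "pn" + "nlcbng" = "pnnlcbng"

pnnlcbng


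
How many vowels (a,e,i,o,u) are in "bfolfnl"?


Input: bfolfnl
Checking each character:
  'b' at position 0: consonant
  'f' at position 1: consonant
  'o' at position 2: vowel (running total: 1)
  'l' at position 3: consonant
  'f' at position 4: consonant
  'n' at position 5: consonant
  'l' at position 6: consonant
Total vowels: 1

1


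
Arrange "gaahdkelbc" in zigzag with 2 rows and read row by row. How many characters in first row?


Zigzag "gaahdkelbc" into 2 rows:
Placing characters:
  'g' => row 0
  'a' => row 1
  'a' => row 0
  'h' => row 1
  'd' => row 0
  'k' => row 1
  'e' => row 0
  'l' => row 1
  'b' => row 0
  'c' => row 1
Rows:
  Row 0: "gadeb"
  Row 1: "ahklc"
First row length: 5

5


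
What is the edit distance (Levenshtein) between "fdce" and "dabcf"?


Computing edit distance: "fdce" -> "dabcf"
DP table:
           d    a    b    c    f
      0    1    2    3    4    5
  f   1    1    2    3    4    4
  d   2    1    2    3    4    5
  c   3    2    2    3    3    4
  e   4    3    3    3    4    4
Edit distance = dp[4][5] = 4

4


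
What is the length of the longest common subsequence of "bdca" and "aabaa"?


LCS of "bdca" and "aabaa"
DP table:
           a    a    b    a    a
      0    0    0    0    0    0
  b   0    0    0    1    1    1
  d   0    0    0    1    1    1
  c   0    0    0    1    1    1
  a   0    1    1    1    2    2
LCS length = dp[4][5] = 2

2


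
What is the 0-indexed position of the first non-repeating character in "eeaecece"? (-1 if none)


Input: eeaecece
Character frequencies:
  'a': 1
  'c': 2
  'e': 5
Scanning left to right for freq == 1:
  Position 0 ('e'): freq=5, skip
  Position 1 ('e'): freq=5, skip
  Position 2 ('a'): unique! => answer = 2

2


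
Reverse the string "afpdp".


Input: afpdp
Reading characters right to left:
  Position 4: 'p'
  Position 3: 'd'
  Position 2: 'p'
  Position 1: 'f'
  Position 0: 'a'
Reversed: pdpfa

pdpfa


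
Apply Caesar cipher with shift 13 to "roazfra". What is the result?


Caesar cipher: shift "roazfra" by 13
  'r' (pos 17) + 13 = pos 4 = 'e'
  'o' (pos 14) + 13 = pos 1 = 'b'
  'a' (pos 0) + 13 = pos 13 = 'n'
  'z' (pos 25) + 13 = pos 12 = 'm'
  'f' (pos 5) + 13 = pos 18 = 's'
  'r' (pos 17) + 13 = pos 4 = 'e'
  'a' (pos 0) + 13 = pos 13 = 'n'
Result: ebnmsen

ebnmsen


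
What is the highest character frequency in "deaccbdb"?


Input: deaccbdb
Character counts:
  'a': 1
  'b': 2
  'c': 2
  'd': 2
  'e': 1
Maximum frequency: 2

2


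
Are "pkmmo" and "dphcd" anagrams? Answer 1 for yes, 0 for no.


Strings: "pkmmo", "dphcd"
Sorted first:  kmmop
Sorted second: cddhp
Differ at position 0: 'k' vs 'c' => not anagrams

0


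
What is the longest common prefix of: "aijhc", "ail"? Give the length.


Words: aijhc, ail
  Position 0: all 'a' => match
  Position 1: all 'i' => match
  Position 2: ('j', 'l') => mismatch, stop
LCP = "ai" (length 2)

2


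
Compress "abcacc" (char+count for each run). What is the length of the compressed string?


Input: abcacc
Runs:
  'a' x 1 => "a1"
  'b' x 1 => "b1"
  'c' x 1 => "c1"
  'a' x 1 => "a1"
  'c' x 2 => "c2"
Compressed: "a1b1c1a1c2"
Compressed length: 10

10


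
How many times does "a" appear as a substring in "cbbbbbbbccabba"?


Searching for "a" in "cbbbbbbbccabba"
Scanning each position:
  Position 0: "c" => no
  Position 1: "b" => no
  Position 2: "b" => no
  Position 3: "b" => no
  Position 4: "b" => no
  Position 5: "b" => no
  Position 6: "b" => no
  Position 7: "b" => no
  Position 8: "c" => no
  Position 9: "c" => no
  Position 10: "a" => MATCH
  Position 11: "b" => no
  Position 12: "b" => no
  Position 13: "a" => MATCH
Total occurrences: 2

2


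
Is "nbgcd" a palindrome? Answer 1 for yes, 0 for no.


Input: nbgcd
Reversed: dcgbn
  Compare pos 0 ('n') with pos 4 ('d'): MISMATCH
  Compare pos 1 ('b') with pos 3 ('c'): MISMATCH
Result: not a palindrome

0


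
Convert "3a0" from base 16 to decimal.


Input: "3a0" in base 16
Positional expansion:
  Digit '3' (value 3) x 16^2 = 768
  Digit 'a' (value 10) x 16^1 = 160
  Digit '0' (value 0) x 16^0 = 0
Sum = 928

928


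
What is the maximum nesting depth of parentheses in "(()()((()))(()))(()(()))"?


Input: "(()()((()))(()))(()(()))"
Tracking depth:
  Position 0 '(': depth becomes 1
  Position 1 '(': depth becomes 2
  Position 2 ')': depth becomes 1
  Position 3 '(': depth becomes 2
  Position 4 ')': depth becomes 1
  Position 5 '(': depth becomes 2
  Position 6 '(': depth becomes 3
  Position 7 '(': depth becomes 4
  Position 8 ')': depth becomes 3
  Position 9 ')': depth becomes 2
  Position 10 ')': depth becomes 1
  Position 11 '(': depth becomes 2
  Position 12 '(': depth becomes 3
  Position 13 ')': depth becomes 2
  Position 14 ')': depth becomes 1
  Position 15 ')': depth becomes 0
  Position 16 '(': depth becomes 1
  Position 17 '(': depth becomes 2
  Position 18 ')': depth becomes 1
  Position 19 '(': depth becomes 2
  Position 20 '(': depth becomes 3
  Position 21 ')': depth becomes 2
  Position 22 ')': depth becomes 1
  Position 23 ')': depth becomes 0
Maximum depth reached: 4

4


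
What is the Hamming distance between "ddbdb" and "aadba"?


Comparing "ddbdb" and "aadba" position by position:
  Position 0: 'd' vs 'a' => differ
  Position 1: 'd' vs 'a' => differ
  Position 2: 'b' vs 'd' => differ
  Position 3: 'd' vs 'b' => differ
  Position 4: 'b' vs 'a' => differ
Total differences (Hamming distance): 5

5


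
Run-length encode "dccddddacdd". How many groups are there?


Input: dccddddacdd
Scanning for consecutive runs:
  Group 1: 'd' x 1 (positions 0-0)
  Group 2: 'c' x 2 (positions 1-2)
  Group 3: 'd' x 4 (positions 3-6)
  Group 4: 'a' x 1 (positions 7-7)
  Group 5: 'c' x 1 (positions 8-8)
  Group 6: 'd' x 2 (positions 9-10)
Total groups: 6

6


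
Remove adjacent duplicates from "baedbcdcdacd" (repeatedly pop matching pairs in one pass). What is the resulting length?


Input: baedbcdcdacd
Stack-based adjacent duplicate removal:
  Read 'b': push. Stack: b
  Read 'a': push. Stack: ba
  Read 'e': push. Stack: bae
  Read 'd': push. Stack: baed
  Read 'b': push. Stack: baedb
  Read 'c': push. Stack: baedbc
  Read 'd': push. Stack: baedbcd
  Read 'c': push. Stack: baedbcdc
  Read 'd': push. Stack: baedbcdcd
  Read 'a': push. Stack: baedbcdcda
  Read 'c': push. Stack: baedbcdcdac
  Read 'd': push. Stack: baedbcdcdacd
Final stack: "baedbcdcdacd" (length 12)

12


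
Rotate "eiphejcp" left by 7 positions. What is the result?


Input: "eiphejcp", rotate left by 7
First 7 characters: "eiphejc"
Remaining characters: "p"
Concatenate remaining + first: "p" + "eiphejc" = "peiphejc"

peiphejc


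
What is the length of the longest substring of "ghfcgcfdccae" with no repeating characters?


Input: "ghfcgcfdccae"
Sliding window (track last position of each char):
  Position 0 ('g'): window [0,0] length 1 -- new best
  Position 1 ('h'): window [0,1] length 2 -- new best
  Position 2 ('f'): window [0,2] length 3 -- new best
  Position 3 ('c'): window [0,3] length 4 -- new best
  Position 4 ('g'): repeat (last at 0), move window start to 1
  Position 4 ('g'): window [1,4] length 4
  Position 5 ('c'): repeat (last at 3), move window start to 4
  Position 5 ('c'): window [4,5] length 2
  Position 6 ('f'): window [4,6] length 3
  Position 7 ('d'): window [4,7] length 4
  Position 8 ('c'): repeat (last at 5), move window start to 6
  Position 8 ('c'): window [6,8] length 3
  Position 9 ('c'): repeat (last at 8), move window start to 9
  Position 9 ('c'): window [9,9] length 1
  Position 10 ('a'): window [9,10] length 2
  Position 11 ('e'): window [9,11] length 3
Longest substring with no repeats: "ghfc" with length 4

4


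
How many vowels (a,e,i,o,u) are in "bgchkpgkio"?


Input: bgchkpgkio
Checking each character:
  'b' at position 0: consonant
  'g' at position 1: consonant
  'c' at position 2: consonant
  'h' at position 3: consonant
  'k' at position 4: consonant
  'p' at position 5: consonant
  'g' at position 6: consonant
  'k' at position 7: consonant
  'i' at position 8: vowel (running total: 1)
  'o' at position 9: vowel (running total: 2)
Total vowels: 2

2


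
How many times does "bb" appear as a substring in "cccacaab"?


Searching for "bb" in "cccacaab"
Scanning each position:
  Position 0: "cc" => no
  Position 1: "cc" => no
  Position 2: "ca" => no
  Position 3: "ac" => no
  Position 4: "ca" => no
  Position 5: "aa" => no
  Position 6: "ab" => no
Total occurrences: 0

0


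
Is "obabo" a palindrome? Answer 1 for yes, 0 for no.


Input: obabo
Reversed: obabo
  Compare pos 0 ('o') with pos 4 ('o'): match
  Compare pos 1 ('b') with pos 3 ('b'): match
Result: palindrome

1


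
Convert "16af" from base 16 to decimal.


Input: "16af" in base 16
Positional expansion:
  Digit '1' (value 1) x 16^3 = 4096
  Digit '6' (value 6) x 16^2 = 1536
  Digit 'a' (value 10) x 16^1 = 160
  Digit 'f' (value 15) x 16^0 = 15
Sum = 5807

5807


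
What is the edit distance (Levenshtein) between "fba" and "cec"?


Computing edit distance: "fba" -> "cec"
DP table:
           c    e    c
      0    1    2    3
  f   1    1    2    3
  b   2    2    2    3
  a   3    3    3    3
Edit distance = dp[3][3] = 3

3


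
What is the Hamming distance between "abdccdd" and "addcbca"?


Comparing "abdccdd" and "addcbca" position by position:
  Position 0: 'a' vs 'a' => same
  Position 1: 'b' vs 'd' => differ
  Position 2: 'd' vs 'd' => same
  Position 3: 'c' vs 'c' => same
  Position 4: 'c' vs 'b' => differ
  Position 5: 'd' vs 'c' => differ
  Position 6: 'd' vs 'a' => differ
Total differences (Hamming distance): 4

4


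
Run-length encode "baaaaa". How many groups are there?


Input: baaaaa
Scanning for consecutive runs:
  Group 1: 'b' x 1 (positions 0-0)
  Group 2: 'a' x 5 (positions 1-5)
Total groups: 2

2


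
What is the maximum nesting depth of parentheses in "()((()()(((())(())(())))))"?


Input: "()((()()(((())(())(())))))"
Tracking depth:
  Position 0 '(': depth becomes 1
  Position 1 ')': depth becomes 0
  Position 2 '(': depth becomes 1
  Position 3 '(': depth becomes 2
  Position 4 '(': depth becomes 3
  Position 5 ')': depth becomes 2
  Position 6 '(': depth becomes 3
  Position 7 ')': depth becomes 2
  Position 8 '(': depth becomes 3
  Position 9 '(': depth becomes 4
  Position 10 '(': depth becomes 5
  Position 11 '(': depth becomes 6
  Position 12 ')': depth becomes 5
  Position 13 ')': depth becomes 4
  Position 14 '(': depth becomes 5
  Position 15 '(': depth becomes 6
  Position 16 ')': depth becomes 5
  Position 17 ')': depth becomes 4
  Position 18 '(': depth becomes 5
  Position 19 '(': depth becomes 6
  Position 20 ')': depth becomes 5
  Position 21 ')': depth becomes 4
  Position 22 ')': depth becomes 3
  Position 23 ')': depth becomes 2
  Position 24 ')': depth becomes 1
  Position 25 ')': depth becomes 0
Maximum depth reached: 6

6


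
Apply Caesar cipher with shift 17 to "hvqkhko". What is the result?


Caesar cipher: shift "hvqkhko" by 17
  'h' (pos 7) + 17 = pos 24 = 'y'
  'v' (pos 21) + 17 = pos 12 = 'm'
  'q' (pos 16) + 17 = pos 7 = 'h'
  'k' (pos 10) + 17 = pos 1 = 'b'
  'h' (pos 7) + 17 = pos 24 = 'y'
  'k' (pos 10) + 17 = pos 1 = 'b'
  'o' (pos 14) + 17 = pos 5 = 'f'
Result: ymhbybf

ymhbybf


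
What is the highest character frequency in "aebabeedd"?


Input: aebabeedd
Character counts:
  'a': 2
  'b': 2
  'd': 2
  'e': 3
Maximum frequency: 3

3


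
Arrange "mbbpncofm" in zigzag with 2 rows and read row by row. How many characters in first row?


Zigzag "mbbpncofm" into 2 rows:
Placing characters:
  'm' => row 0
  'b' => row 1
  'b' => row 0
  'p' => row 1
  'n' => row 0
  'c' => row 1
  'o' => row 0
  'f' => row 1
  'm' => row 0
Rows:
  Row 0: "mbnom"
  Row 1: "bpcf"
First row length: 5

5


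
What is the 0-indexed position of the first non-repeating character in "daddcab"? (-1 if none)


Input: daddcab
Character frequencies:
  'a': 2
  'b': 1
  'c': 1
  'd': 3
Scanning left to right for freq == 1:
  Position 0 ('d'): freq=3, skip
  Position 1 ('a'): freq=2, skip
  Position 2 ('d'): freq=3, skip
  Position 3 ('d'): freq=3, skip
  Position 4 ('c'): unique! => answer = 4

4


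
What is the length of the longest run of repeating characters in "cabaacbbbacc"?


Input: "cabaacbbbacc"
Scanning for longest run:
  Position 1 ('a'): new char, reset run to 1
  Position 2 ('b'): new char, reset run to 1
  Position 3 ('a'): new char, reset run to 1
  Position 4 ('a'): continues run of 'a', length=2
  Position 5 ('c'): new char, reset run to 1
  Position 6 ('b'): new char, reset run to 1
  Position 7 ('b'): continues run of 'b', length=2
  Position 8 ('b'): continues run of 'b', length=3
  Position 9 ('a'): new char, reset run to 1
  Position 10 ('c'): new char, reset run to 1
  Position 11 ('c'): continues run of 'c', length=2
Longest run: 'b' with length 3

3


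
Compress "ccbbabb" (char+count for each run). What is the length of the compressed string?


Input: ccbbabb
Runs:
  'c' x 2 => "c2"
  'b' x 2 => "b2"
  'a' x 1 => "a1"
  'b' x 2 => "b2"
Compressed: "c2b2a1b2"
Compressed length: 8

8


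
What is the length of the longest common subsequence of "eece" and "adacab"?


LCS of "eece" and "adacab"
DP table:
           a    d    a    c    a    b
      0    0    0    0    0    0    0
  e   0    0    0    0    0    0    0
  e   0    0    0    0    0    0    0
  c   0    0    0    0    1    1    1
  e   0    0    0    0    1    1    1
LCS length = dp[4][6] = 1

1


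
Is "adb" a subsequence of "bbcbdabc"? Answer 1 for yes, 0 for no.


Check if "adb" is a subsequence of "bbcbdabc"
Greedy scan:
  Position 0 ('b'): no match needed
  Position 1 ('b'): no match needed
  Position 2 ('c'): no match needed
  Position 3 ('b'): no match needed
  Position 4 ('d'): no match needed
  Position 5 ('a'): matches sub[0] = 'a'
  Position 6 ('b'): no match needed
  Position 7 ('c'): no match needed
Only matched 1/3 characters => not a subsequence

0


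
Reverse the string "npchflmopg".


Input: npchflmopg
Reading characters right to left:
  Position 9: 'g'
  Position 8: 'p'
  Position 7: 'o'
  Position 6: 'm'
  Position 5: 'l'
  Position 4: 'f'
  Position 3: 'h'
  Position 2: 'c'
  Position 1: 'p'
  Position 0: 'n'
Reversed: gpomlfhcpn

gpomlfhcpn


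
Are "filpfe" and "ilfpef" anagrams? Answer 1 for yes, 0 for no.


Strings: "filpfe", "ilfpef"
Sorted first:  effilp
Sorted second: effilp
Sorted forms match => anagrams

1


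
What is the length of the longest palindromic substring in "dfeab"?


Input: "dfeab"
Checking substrings for palindromes:
  No multi-char palindromic substrings found
Longest palindromic substring: "d" with length 1

1


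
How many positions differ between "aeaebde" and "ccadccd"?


Comparing "aeaebde" and "ccadccd" position by position:
  Position 0: 'a' vs 'c' => DIFFER
  Position 1: 'e' vs 'c' => DIFFER
  Position 2: 'a' vs 'a' => same
  Position 3: 'e' vs 'd' => DIFFER
  Position 4: 'b' vs 'c' => DIFFER
  Position 5: 'd' vs 'c' => DIFFER
  Position 6: 'e' vs 'd' => DIFFER
Positions that differ: 6

6


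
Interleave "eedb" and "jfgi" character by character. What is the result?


Interleaving "eedb" and "jfgi":
  Position 0: 'e' from first, 'j' from second => "ej"
  Position 1: 'e' from first, 'f' from second => "ef"
  Position 2: 'd' from first, 'g' from second => "dg"
  Position 3: 'b' from first, 'i' from second => "bi"
Result: ejefdgbi

ejefdgbi


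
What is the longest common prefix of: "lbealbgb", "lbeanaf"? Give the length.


Words: lbealbgb, lbeanaf
  Position 0: all 'l' => match
  Position 1: all 'b' => match
  Position 2: all 'e' => match
  Position 3: all 'a' => match
  Position 4: ('l', 'n') => mismatch, stop
LCP = "lbea" (length 4)

4


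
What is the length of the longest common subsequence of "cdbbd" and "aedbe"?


LCS of "cdbbd" and "aedbe"
DP table:
           a    e    d    b    e
      0    0    0    0    0    0
  c   0    0    0    0    0    0
  d   0    0    0    1    1    1
  b   0    0    0    1    2    2
  b   0    0    0    1    2    2
  d   0    0    0    1    2    2
LCS length = dp[5][5] = 2

2


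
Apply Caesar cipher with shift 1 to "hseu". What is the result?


Caesar cipher: shift "hseu" by 1
  'h' (pos 7) + 1 = pos 8 = 'i'
  's' (pos 18) + 1 = pos 19 = 't'
  'e' (pos 4) + 1 = pos 5 = 'f'
  'u' (pos 20) + 1 = pos 21 = 'v'
Result: itfv

itfv


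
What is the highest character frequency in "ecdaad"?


Input: ecdaad
Character counts:
  'a': 2
  'c': 1
  'd': 2
  'e': 1
Maximum frequency: 2

2


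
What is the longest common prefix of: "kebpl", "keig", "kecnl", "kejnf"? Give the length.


Words: kebpl, keig, kecnl, kejnf
  Position 0: all 'k' => match
  Position 1: all 'e' => match
  Position 2: ('b', 'i', 'c', 'j') => mismatch, stop
LCP = "ke" (length 2)

2


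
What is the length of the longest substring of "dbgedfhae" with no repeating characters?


Input: "dbgedfhae"
Sliding window (track last position of each char):
  Position 0 ('d'): window [0,0] length 1 -- new best
  Position 1 ('b'): window [0,1] length 2 -- new best
  Position 2 ('g'): window [0,2] length 3 -- new best
  Position 3 ('e'): window [0,3] length 4 -- new best
  Position 4 ('d'): repeat (last at 0), move window start to 1
  Position 4 ('d'): window [1,4] length 4
  Position 5 ('f'): window [1,5] length 5 -- new best
  Position 6 ('h'): window [1,6] length 6 -- new best
  Position 7 ('a'): window [1,7] length 7 -- new best
  Position 8 ('e'): repeat (last at 3), move window start to 4
  Position 8 ('e'): window [4,8] length 5
Longest substring with no repeats: "bgedfha" with length 7

7


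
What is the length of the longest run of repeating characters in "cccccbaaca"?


Input: "cccccbaaca"
Scanning for longest run:
  Position 1 ('c'): continues run of 'c', length=2
  Position 2 ('c'): continues run of 'c', length=3
  Position 3 ('c'): continues run of 'c', length=4
  Position 4 ('c'): continues run of 'c', length=5
  Position 5 ('b'): new char, reset run to 1
  Position 6 ('a'): new char, reset run to 1
  Position 7 ('a'): continues run of 'a', length=2
  Position 8 ('c'): new char, reset run to 1
  Position 9 ('a'): new char, reset run to 1
Longest run: 'c' with length 5

5


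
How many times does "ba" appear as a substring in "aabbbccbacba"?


Searching for "ba" in "aabbbccbacba"
Scanning each position:
  Position 0: "aa" => no
  Position 1: "ab" => no
  Position 2: "bb" => no
  Position 3: "bb" => no
  Position 4: "bc" => no
  Position 5: "cc" => no
  Position 6: "cb" => no
  Position 7: "ba" => MATCH
  Position 8: "ac" => no
  Position 9: "cb" => no
  Position 10: "ba" => MATCH
Total occurrences: 2

2


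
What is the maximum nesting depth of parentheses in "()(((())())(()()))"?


Input: "()(((())())(()()))"
Tracking depth:
  Position 0 '(': depth becomes 1
  Position 1 ')': depth becomes 0
  Position 2 '(': depth becomes 1
  Position 3 '(': depth becomes 2
  Position 4 '(': depth becomes 3
  Position 5 '(': depth becomes 4
  Position 6 ')': depth becomes 3
  Position 7 ')': depth becomes 2
  Position 8 '(': depth becomes 3
  Position 9 ')': depth becomes 2
  Position 10 ')': depth becomes 1
  Position 11 '(': depth becomes 2
  Position 12 '(': depth becomes 3
  Position 13 ')': depth becomes 2
  Position 14 '(': depth becomes 3
  Position 15 ')': depth becomes 2
  Position 16 ')': depth becomes 1
  Position 17 ')': depth becomes 0
Maximum depth reached: 4

4


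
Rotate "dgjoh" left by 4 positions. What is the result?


Input: "dgjoh", rotate left by 4
First 4 characters: "dgjo"
Remaining characters: "h"
Concatenate remaining + first: "h" + "dgjo" = "hdgjo"

hdgjo


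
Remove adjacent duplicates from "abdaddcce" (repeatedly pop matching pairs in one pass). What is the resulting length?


Input: abdaddcce
Stack-based adjacent duplicate removal:
  Read 'a': push. Stack: a
  Read 'b': push. Stack: ab
  Read 'd': push. Stack: abd
  Read 'a': push. Stack: abda
  Read 'd': push. Stack: abdad
  Read 'd': matches stack top 'd' => pop. Stack: abda
  Read 'c': push. Stack: abdac
  Read 'c': matches stack top 'c' => pop. Stack: abda
  Read 'e': push. Stack: abdae
Final stack: "abdae" (length 5)

5


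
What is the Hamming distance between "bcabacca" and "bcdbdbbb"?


Comparing "bcabacca" and "bcdbdbbb" position by position:
  Position 0: 'b' vs 'b' => same
  Position 1: 'c' vs 'c' => same
  Position 2: 'a' vs 'd' => differ
  Position 3: 'b' vs 'b' => same
  Position 4: 'a' vs 'd' => differ
  Position 5: 'c' vs 'b' => differ
  Position 6: 'c' vs 'b' => differ
  Position 7: 'a' vs 'b' => differ
Total differences (Hamming distance): 5

5


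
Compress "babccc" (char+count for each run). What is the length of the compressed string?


Input: babccc
Runs:
  'b' x 1 => "b1"
  'a' x 1 => "a1"
  'b' x 1 => "b1"
  'c' x 3 => "c3"
Compressed: "b1a1b1c3"
Compressed length: 8

8


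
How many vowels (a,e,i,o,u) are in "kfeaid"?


Input: kfeaid
Checking each character:
  'k' at position 0: consonant
  'f' at position 1: consonant
  'e' at position 2: vowel (running total: 1)
  'a' at position 3: vowel (running total: 2)
  'i' at position 4: vowel (running total: 3)
  'd' at position 5: consonant
Total vowels: 3

3


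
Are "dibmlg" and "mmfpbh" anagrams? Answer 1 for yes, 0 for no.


Strings: "dibmlg", "mmfpbh"
Sorted first:  bdgilm
Sorted second: bfhmmp
Differ at position 1: 'd' vs 'f' => not anagrams

0


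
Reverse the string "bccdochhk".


Input: bccdochhk
Reading characters right to left:
  Position 8: 'k'
  Position 7: 'h'
  Position 6: 'h'
  Position 5: 'c'
  Position 4: 'o'
  Position 3: 'd'
  Position 2: 'c'
  Position 1: 'c'
  Position 0: 'b'
Reversed: khhcodccb

khhcodccb


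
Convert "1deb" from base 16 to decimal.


Input: "1deb" in base 16
Positional expansion:
  Digit '1' (value 1) x 16^3 = 4096
  Digit 'd' (value 13) x 16^2 = 3328
  Digit 'e' (value 14) x 16^1 = 224
  Digit 'b' (value 11) x 16^0 = 11
Sum = 7659

7659


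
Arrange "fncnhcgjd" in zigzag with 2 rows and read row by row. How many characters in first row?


Zigzag "fncnhcgjd" into 2 rows:
Placing characters:
  'f' => row 0
  'n' => row 1
  'c' => row 0
  'n' => row 1
  'h' => row 0
  'c' => row 1
  'g' => row 0
  'j' => row 1
  'd' => row 0
Rows:
  Row 0: "fchgd"
  Row 1: "nncj"
First row length: 5

5


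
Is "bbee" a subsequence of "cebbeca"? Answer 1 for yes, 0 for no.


Check if "bbee" is a subsequence of "cebbeca"
Greedy scan:
  Position 0 ('c'): no match needed
  Position 1 ('e'): no match needed
  Position 2 ('b'): matches sub[0] = 'b'
  Position 3 ('b'): matches sub[1] = 'b'
  Position 4 ('e'): matches sub[2] = 'e'
  Position 5 ('c'): no match needed
  Position 6 ('a'): no match needed
Only matched 3/4 characters => not a subsequence

0


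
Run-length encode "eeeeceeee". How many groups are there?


Input: eeeeceeee
Scanning for consecutive runs:
  Group 1: 'e' x 4 (positions 0-3)
  Group 2: 'c' x 1 (positions 4-4)
  Group 3: 'e' x 4 (positions 5-8)
Total groups: 3

3


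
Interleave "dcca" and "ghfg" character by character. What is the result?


Interleaving "dcca" and "ghfg":
  Position 0: 'd' from first, 'g' from second => "dg"
  Position 1: 'c' from first, 'h' from second => "ch"
  Position 2: 'c' from first, 'f' from second => "cf"
  Position 3: 'a' from first, 'g' from second => "ag"
Result: dgchcfag

dgchcfag


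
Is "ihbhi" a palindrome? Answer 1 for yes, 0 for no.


Input: ihbhi
Reversed: ihbhi
  Compare pos 0 ('i') with pos 4 ('i'): match
  Compare pos 1 ('h') with pos 3 ('h'): match
Result: palindrome

1


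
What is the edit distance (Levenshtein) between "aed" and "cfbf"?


Computing edit distance: "aed" -> "cfbf"
DP table:
           c    f    b    f
      0    1    2    3    4
  a   1    1    2    3    4
  e   2    2    2    3    4
  d   3    3    3    3    4
Edit distance = dp[3][4] = 4

4


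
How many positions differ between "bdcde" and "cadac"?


Comparing "bdcde" and "cadac" position by position:
  Position 0: 'b' vs 'c' => DIFFER
  Position 1: 'd' vs 'a' => DIFFER
  Position 2: 'c' vs 'd' => DIFFER
  Position 3: 'd' vs 'a' => DIFFER
  Position 4: 'e' vs 'c' => DIFFER
Positions that differ: 5

5


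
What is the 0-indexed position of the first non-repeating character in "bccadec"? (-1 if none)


Input: bccadec
Character frequencies:
  'a': 1
  'b': 1
  'c': 3
  'd': 1
  'e': 1
Scanning left to right for freq == 1:
  Position 0 ('b'): unique! => answer = 0

0


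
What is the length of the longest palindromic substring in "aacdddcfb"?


Input: "aacdddcfb"
Checking substrings for palindromes:
  [2:7] "cdddc" (len 5) => palindrome
  [3:6] "ddd" (len 3) => palindrome
  [0:2] "aa" (len 2) => palindrome
  [3:5] "dd" (len 2) => palindrome
  [4:6] "dd" (len 2) => palindrome
Longest palindromic substring: "cdddc" with length 5

5


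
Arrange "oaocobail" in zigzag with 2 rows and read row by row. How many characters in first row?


Zigzag "oaocobail" into 2 rows:
Placing characters:
  'o' => row 0
  'a' => row 1
  'o' => row 0
  'c' => row 1
  'o' => row 0
  'b' => row 1
  'a' => row 0
  'i' => row 1
  'l' => row 0
Rows:
  Row 0: "oooal"
  Row 1: "acbi"
First row length: 5

5


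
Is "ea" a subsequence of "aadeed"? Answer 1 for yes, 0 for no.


Check if "ea" is a subsequence of "aadeed"
Greedy scan:
  Position 0 ('a'): no match needed
  Position 1 ('a'): no match needed
  Position 2 ('d'): no match needed
  Position 3 ('e'): matches sub[0] = 'e'
  Position 4 ('e'): no match needed
  Position 5 ('d'): no match needed
Only matched 1/2 characters => not a subsequence

0


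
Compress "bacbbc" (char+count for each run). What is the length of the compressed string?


Input: bacbbc
Runs:
  'b' x 1 => "b1"
  'a' x 1 => "a1"
  'c' x 1 => "c1"
  'b' x 2 => "b2"
  'c' x 1 => "c1"
Compressed: "b1a1c1b2c1"
Compressed length: 10

10
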